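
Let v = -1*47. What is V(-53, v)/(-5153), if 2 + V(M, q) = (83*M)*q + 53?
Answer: -206804/5153 ≈ -40.133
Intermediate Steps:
v = -47
V(M, q) = 51 + 83*M*q (V(M, q) = -2 + ((83*M)*q + 53) = -2 + (83*M*q + 53) = -2 + (53 + 83*M*q) = 51 + 83*M*q)
V(-53, v)/(-5153) = (51 + 83*(-53)*(-47))/(-5153) = (51 + 206753)*(-1/5153) = 206804*(-1/5153) = -206804/5153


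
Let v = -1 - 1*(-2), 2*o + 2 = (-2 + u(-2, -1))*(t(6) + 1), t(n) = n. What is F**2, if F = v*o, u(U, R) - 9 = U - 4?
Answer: 25/4 ≈ 6.2500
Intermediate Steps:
u(U, R) = 5 + U (u(U, R) = 9 + (U - 4) = 9 + (-4 + U) = 5 + U)
o = 5/2 (o = -1 + ((-2 + (5 - 2))*(6 + 1))/2 = -1 + ((-2 + 3)*7)/2 = -1 + (1*7)/2 = -1 + (1/2)*7 = -1 + 7/2 = 5/2 ≈ 2.5000)
v = 1 (v = -1 + 2 = 1)
F = 5/2 (F = 1*(5/2) = 5/2 ≈ 2.5000)
F**2 = (5/2)**2 = 25/4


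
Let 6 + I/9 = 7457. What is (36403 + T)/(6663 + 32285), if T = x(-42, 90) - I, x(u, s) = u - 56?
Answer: -15377/19474 ≈ -0.78962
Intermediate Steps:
x(u, s) = -56 + u
I = 67059 (I = -54 + 9*7457 = -54 + 67113 = 67059)
T = -67157 (T = (-56 - 42) - 1*67059 = -98 - 67059 = -67157)
(36403 + T)/(6663 + 32285) = (36403 - 67157)/(6663 + 32285) = -30754/38948 = -30754*1/38948 = -15377/19474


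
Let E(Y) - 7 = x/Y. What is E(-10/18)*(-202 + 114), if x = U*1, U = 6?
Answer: 1672/5 ≈ 334.40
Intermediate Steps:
x = 6 (x = 6*1 = 6)
E(Y) = 7 + 6/Y
E(-10/18)*(-202 + 114) = (7 + 6/((-10/18)))*(-202 + 114) = (7 + 6/((-10*1/18)))*(-88) = (7 + 6/(-5/9))*(-88) = (7 + 6*(-9/5))*(-88) = (7 - 54/5)*(-88) = -19/5*(-88) = 1672/5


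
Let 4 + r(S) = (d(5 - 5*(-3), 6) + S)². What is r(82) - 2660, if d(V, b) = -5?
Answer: 3265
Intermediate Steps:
r(S) = -4 + (-5 + S)²
r(82) - 2660 = (-4 + (-5 + 82)²) - 2660 = (-4 + 77²) - 2660 = (-4 + 5929) - 2660 = 5925 - 2660 = 3265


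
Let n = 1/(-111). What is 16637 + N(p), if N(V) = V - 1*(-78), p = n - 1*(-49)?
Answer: 1860803/111 ≈ 16764.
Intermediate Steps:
n = -1/111 ≈ -0.0090090
p = 5438/111 (p = -1/111 - 1*(-49) = -1/111 + 49 = 5438/111 ≈ 48.991)
N(V) = 78 + V (N(V) = V + 78 = 78 + V)
16637 + N(p) = 16637 + (78 + 5438/111) = 16637 + 14096/111 = 1860803/111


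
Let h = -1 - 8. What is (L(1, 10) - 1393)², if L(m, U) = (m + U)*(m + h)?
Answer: 2193361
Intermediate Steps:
h = -9
L(m, U) = (-9 + m)*(U + m) (L(m, U) = (m + U)*(m - 9) = (U + m)*(-9 + m) = (-9 + m)*(U + m))
(L(1, 10) - 1393)² = ((1² - 9*10 - 9*1 + 10*1) - 1393)² = ((1 - 90 - 9 + 10) - 1393)² = (-88 - 1393)² = (-1481)² = 2193361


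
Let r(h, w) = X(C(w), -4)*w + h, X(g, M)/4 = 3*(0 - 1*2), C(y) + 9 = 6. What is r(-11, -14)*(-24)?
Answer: -7800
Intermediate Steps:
C(y) = -3 (C(y) = -9 + 6 = -3)
X(g, M) = -24 (X(g, M) = 4*(3*(0 - 1*2)) = 4*(3*(0 - 2)) = 4*(3*(-2)) = 4*(-6) = -24)
r(h, w) = h - 24*w (r(h, w) = -24*w + h = h - 24*w)
r(-11, -14)*(-24) = (-11 - 24*(-14))*(-24) = (-11 + 336)*(-24) = 325*(-24) = -7800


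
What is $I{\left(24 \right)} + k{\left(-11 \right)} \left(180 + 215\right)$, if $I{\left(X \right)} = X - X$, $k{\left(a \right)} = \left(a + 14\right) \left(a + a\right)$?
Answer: $-26070$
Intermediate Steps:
$k{\left(a \right)} = 2 a \left(14 + a\right)$ ($k{\left(a \right)} = \left(14 + a\right) 2 a = 2 a \left(14 + a\right)$)
$I{\left(X \right)} = 0$
$I{\left(24 \right)} + k{\left(-11 \right)} \left(180 + 215\right) = 0 + 2 \left(-11\right) \left(14 - 11\right) \left(180 + 215\right) = 0 + 2 \left(-11\right) 3 \cdot 395 = 0 - 26070 = -26070$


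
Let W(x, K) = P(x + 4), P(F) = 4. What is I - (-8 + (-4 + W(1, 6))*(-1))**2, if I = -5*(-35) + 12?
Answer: 123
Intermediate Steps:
W(x, K) = 4
I = 187 (I = 175 + 12 = 187)
I - (-8 + (-4 + W(1, 6))*(-1))**2 = 187 - (-8 + (-4 + 4)*(-1))**2 = 187 - (-8 + 0*(-1))**2 = 187 - (-8 + 0)**2 = 187 - 1*(-8)**2 = 187 - 1*64 = 187 - 64 = 123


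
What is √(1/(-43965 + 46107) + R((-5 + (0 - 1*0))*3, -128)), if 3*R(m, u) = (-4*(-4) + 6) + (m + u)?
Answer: I*√20561534/714 ≈ 6.3508*I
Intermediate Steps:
R(m, u) = 22/3 + m/3 + u/3 (R(m, u) = ((-4*(-4) + 6) + (m + u))/3 = ((16 + 6) + (m + u))/3 = (22 + (m + u))/3 = (22 + m + u)/3 = 22/3 + m/3 + u/3)
√(1/(-43965 + 46107) + R((-5 + (0 - 1*0))*3, -128)) = √(1/(-43965 + 46107) + (22/3 + ((-5 + (0 - 1*0))*3)/3 + (⅓)*(-128))) = √(1/2142 + (22/3 + ((-5 + (0 + 0))*3)/3 - 128/3)) = √(1/2142 + (22/3 + ((-5 + 0)*3)/3 - 128/3)) = √(1/2142 + (22/3 + (-5*3)/3 - 128/3)) = √(1/2142 + (22/3 + (⅓)*(-15) - 128/3)) = √(1/2142 + (22/3 - 5 - 128/3)) = √(1/2142 - 121/3) = √(-86393/2142) = I*√20561534/714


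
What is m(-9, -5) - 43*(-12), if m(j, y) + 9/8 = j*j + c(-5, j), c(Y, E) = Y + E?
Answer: 4655/8 ≈ 581.88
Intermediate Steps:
c(Y, E) = E + Y
m(j, y) = -49/8 + j + j² (m(j, y) = -9/8 + (j*j + (j - 5)) = -9/8 + (j² + (-5 + j)) = -9/8 + (-5 + j + j²) = -49/8 + j + j²)
m(-9, -5) - 43*(-12) = (-49/8 - 9 + (-9)²) - 43*(-12) = (-49/8 - 9 + 81) + 516 = 527/8 + 516 = 4655/8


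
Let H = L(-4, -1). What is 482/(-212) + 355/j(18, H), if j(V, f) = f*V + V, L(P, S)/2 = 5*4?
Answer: -35057/19557 ≈ -1.7926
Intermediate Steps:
L(P, S) = 40 (L(P, S) = 2*(5*4) = 2*20 = 40)
H = 40
j(V, f) = V + V*f (j(V, f) = V*f + V = V + V*f)
482/(-212) + 355/j(18, H) = 482/(-212) + 355/((18*(1 + 40))) = 482*(-1/212) + 355/((18*41)) = -241/106 + 355/738 = -35057/19557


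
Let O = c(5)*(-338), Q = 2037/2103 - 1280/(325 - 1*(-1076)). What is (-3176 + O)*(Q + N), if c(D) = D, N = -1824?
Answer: 2905485720950/327367 ≈ 8.8753e+6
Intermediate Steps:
Q = 53999/982101 (Q = 2037*(1/2103) - 1280/(325 + 1076) = 679/701 - 1280/1401 = 53999/982101 ≈ 0.054983)
O = -1690 (O = 5*(-338) = -1690)
(-3176 + O)*(Q + N) = (-3176 - 1690)*(53999/982101 - 1824) = -4866*(-1791298225/982101) = 2905485720950/327367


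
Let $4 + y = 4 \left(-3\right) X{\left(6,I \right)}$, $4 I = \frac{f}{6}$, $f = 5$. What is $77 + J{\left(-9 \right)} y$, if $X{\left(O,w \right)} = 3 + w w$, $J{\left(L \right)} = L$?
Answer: $\frac{7067}{16} \approx 441.69$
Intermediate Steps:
$I = \frac{5}{24}$ ($I = \frac{5 \cdot \frac{1}{6}}{4} = \frac{1}{4} \cdot \frac{5}{6} = \frac{5}{24} \approx 0.20833$)
$X{\left(O,w \right)} = 3 + w^{2}$
$y = - \frac{1945}{48}$ ($y = -4 + 4 \left(-3\right) \left(3 + \left(\frac{5}{24}\right)^{2}\right) = -4 - 12 \left(3 + \frac{25}{576}\right) = -4 - \frac{1753}{48} = - \frac{1945}{48} \approx -40.521$)
$77 + J{\left(-9 \right)} y = 77 - - \frac{5835}{16} = 77 + \frac{5835}{16} = \frac{7067}{16}$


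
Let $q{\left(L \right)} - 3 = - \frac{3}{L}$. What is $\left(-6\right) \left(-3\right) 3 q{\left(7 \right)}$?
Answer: $\frac{972}{7} \approx 138.86$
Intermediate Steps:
$q{\left(L \right)} = 3 - \frac{3}{L}$
$\left(-6\right) \left(-3\right) 3 q{\left(7 \right)} = \left(-6\right) \left(-3\right) 3 \left(3 - \frac{3}{7}\right) = 18 \cdot 3 \left(3 - \frac{3}{7}\right) = 54 \left(3 - \frac{3}{7}\right) = 54 \cdot \frac{18}{7} = \frac{972}{7}$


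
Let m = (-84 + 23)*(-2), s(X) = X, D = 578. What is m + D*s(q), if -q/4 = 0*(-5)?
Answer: 122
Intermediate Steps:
q = 0 (q = -0*(-5) = -4*0 = 0)
m = 122 (m = -61*(-2) = 122)
m + D*s(q) = 122 + 578*0 = 122 + 0 = 122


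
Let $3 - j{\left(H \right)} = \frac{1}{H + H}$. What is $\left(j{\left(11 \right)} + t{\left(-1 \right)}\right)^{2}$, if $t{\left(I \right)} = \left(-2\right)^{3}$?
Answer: $\frac{12321}{484} \approx 25.457$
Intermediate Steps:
$j{\left(H \right)} = 3 - \frac{1}{2 H}$ ($j{\left(H \right)} = 3 - \frac{1}{H + H} = 3 - \frac{1}{2 H}$)
$t{\left(I \right)} = -8$
$\left(j{\left(11 \right)} + t{\left(-1 \right)}\right)^{2} = \left(\left(3 - \frac{1}{2 \cdot 11}\right) - 8\right)^{2} = \left(\left(3 - \frac{1}{22}\right) - 8\right)^{2} = \left(\frac{65}{22} - 8\right)^{2} = \left(- \frac{111}{22}\right)^{2} = \frac{12321}{484}$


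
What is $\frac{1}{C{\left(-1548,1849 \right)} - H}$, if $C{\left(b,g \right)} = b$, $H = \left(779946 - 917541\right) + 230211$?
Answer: $- \frac{1}{94164} \approx -1.062 \cdot 10^{-5}$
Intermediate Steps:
$H = 92616$ ($H = -137595 + 230211 = 92616$)
$\frac{1}{C{\left(-1548,1849 \right)} - H} = \frac{1}{-1548 - 92616} = \frac{1}{-94164} = - \frac{1}{94164}$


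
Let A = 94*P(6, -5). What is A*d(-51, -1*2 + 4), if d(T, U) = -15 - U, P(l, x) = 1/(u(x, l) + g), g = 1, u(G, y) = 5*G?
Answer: 799/12 ≈ 66.583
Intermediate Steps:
P(l, x) = 1/(1 + 5*x) (P(l, x) = 1/(5*x + 1) = 1/(1 + 5*x))
A = -47/12 (A = 94/(1 + 5*(-5)) = 94/(1 - 25) = 94/(-24) = 94*(-1/24) = -47/12 ≈ -3.9167)
A*d(-51, -1*2 + 4) = -47*(-15 - (-1*2 + 4))/12 = -47*(-15 - (-2 + 4))/12 = -47*(-15 - 1*2)/12 = -47*(-15 - 2)/12 = -47/12*(-17) = 799/12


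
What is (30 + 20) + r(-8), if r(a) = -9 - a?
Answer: 49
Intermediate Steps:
(30 + 20) + r(-8) = (30 + 20) + (-9 - 1*(-8)) = 50 + (-9 + 8) = 50 - 1 = 49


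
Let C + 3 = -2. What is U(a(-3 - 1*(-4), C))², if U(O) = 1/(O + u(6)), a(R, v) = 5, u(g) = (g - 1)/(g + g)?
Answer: 144/4225 ≈ 0.034083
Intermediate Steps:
C = -5 (C = -3 - 2 = -5)
u(g) = (-1 + g)/(2*g) (u(g) = (-1 + g)/((2*g)) = (-1 + g)*(1/(2*g)) = (-1 + g)/(2*g))
U(O) = 1/(5/12 + O) (U(O) = 1/(O + (½)*(-1 + 6)/6) = 1/(O + (½)*(⅙)*5) = 1/(O + 5/12) = 1/(5/12 + O))
U(a(-3 - 1*(-4), C))² = (12/(5 + 12*5))² = (12/(5 + 60))² = (12/65)² = 144/4225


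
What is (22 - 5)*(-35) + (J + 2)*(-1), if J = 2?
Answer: -599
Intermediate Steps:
(22 - 5)*(-35) + (J + 2)*(-1) = (22 - 5)*(-35) + (2 + 2)*(-1) = 17*(-35) + 4*(-1) = -595 - 4 = -599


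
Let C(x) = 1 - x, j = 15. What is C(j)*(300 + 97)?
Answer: -5558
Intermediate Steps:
C(j)*(300 + 97) = (1 - 1*15)*(300 + 97) = (1 - 15)*397 = -14*397 = -5558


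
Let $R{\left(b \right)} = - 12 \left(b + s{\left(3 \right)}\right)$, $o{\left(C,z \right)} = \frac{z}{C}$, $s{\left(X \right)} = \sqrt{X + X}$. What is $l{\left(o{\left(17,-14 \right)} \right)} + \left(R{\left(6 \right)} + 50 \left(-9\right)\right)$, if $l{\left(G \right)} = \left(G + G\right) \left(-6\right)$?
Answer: $- \frac{8706}{17} - 12 \sqrt{6} \approx -541.51$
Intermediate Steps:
$s{\left(X \right)} = \sqrt{2} \sqrt{X}$ ($s{\left(X \right)} = \sqrt{2 X} = \sqrt{2} \sqrt{X}$)
$R{\left(b \right)} = - 12 b - 12 \sqrt{6}$ ($R{\left(b \right)} = - 12 \left(b + \sqrt{2} \sqrt{3}\right) = - 12 \left(b + \sqrt{6}\right) = - 12 b - 12 \sqrt{6}$)
$l{\left(G \right)} = - 12 G$ ($l{\left(G \right)} = 2 G \left(-6\right) = - 12 G$)
$l{\left(o{\left(17,-14 \right)} \right)} + \left(R{\left(6 \right)} + 50 \left(-9\right)\right) = - 12 \left(- \frac{14}{17}\right) - \left(522 + 12 \sqrt{6}\right) = - 12 \left(\left(-14\right) \frac{1}{17}\right) - \left(522 + 12 \sqrt{6}\right) = \left(-12\right) \left(- \frac{14}{17}\right) - \left(522 + 12 \sqrt{6}\right) = \frac{168}{17} - \left(522 + 12 \sqrt{6}\right) = - \frac{8706}{17} - 12 \sqrt{6}$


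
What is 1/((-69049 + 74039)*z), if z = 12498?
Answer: 1/62365020 ≈ 1.6035e-8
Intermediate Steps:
1/((-69049 + 74039)*z) = 1/((-69049 + 74039)*12498) = (1/12498)/4990 = (1/4990)*(1/12498) = 1/62365020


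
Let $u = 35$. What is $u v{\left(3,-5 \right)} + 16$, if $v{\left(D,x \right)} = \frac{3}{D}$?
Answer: $51$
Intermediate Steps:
$u v{\left(3,-5 \right)} + 16 = 35 \cdot \frac{3}{3} + 16 = 35 \cdot 3 \cdot \frac{1}{3} + 16 = 35 \cdot 1 + 16 = 35 + 16 = 51$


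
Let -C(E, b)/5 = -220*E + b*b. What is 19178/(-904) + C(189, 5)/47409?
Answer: -360690601/21428868 ≈ -16.832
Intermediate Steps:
C(E, b) = -5*b**2 + 1100*E (C(E, b) = -5*(-220*E + b*b) = -5*(-220*E + b**2) = -5*(b**2 - 220*E) = -5*b**2 + 1100*E)
19178/(-904) + C(189, 5)/47409 = 19178/(-904) + (-5*5**2 + 1100*189)/47409 = 19178*(-1/904) + (-5*25 + 207900)*(1/47409) = -9589/452 + (-125 + 207900)*(1/47409) = -9589/452 + 207775*(1/47409) = -9589/452 + 207775/47409 = -360690601/21428868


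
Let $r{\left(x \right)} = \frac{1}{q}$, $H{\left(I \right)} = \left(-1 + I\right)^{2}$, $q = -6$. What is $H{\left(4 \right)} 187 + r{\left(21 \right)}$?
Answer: $\frac{10097}{6} \approx 1682.8$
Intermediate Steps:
$r{\left(x \right)} = - \frac{1}{6}$ ($r{\left(x \right)} = \frac{1}{-6} = - \frac{1}{6}$)
$H{\left(4 \right)} 187 + r{\left(21 \right)} = \left(-1 + 4\right)^{2} \cdot 187 - \frac{1}{6} = 3^{2} \cdot 187 - \frac{1}{6} = 9 \cdot 187 - \frac{1}{6} = 1683 - \frac{1}{6} = \frac{10097}{6}$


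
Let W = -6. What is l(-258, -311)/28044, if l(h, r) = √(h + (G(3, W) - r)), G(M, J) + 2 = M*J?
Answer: √33/28044 ≈ 0.00020484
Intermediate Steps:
G(M, J) = -2 + J*M (G(M, J) = -2 + M*J = -2 + J*M)
l(h, r) = √(-20 + h - r) (l(h, r) = √(h + ((-2 - 6*3) - r)) = √(h + ((-2 - 18) - r)) = √(h + (-20 - r)) = √(-20 + h - r))
l(-258, -311)/28044 = √(-20 - 258 - 1*(-311))/28044 = √(-20 - 258 + 311)*(1/28044) = √33*(1/28044) = √33/28044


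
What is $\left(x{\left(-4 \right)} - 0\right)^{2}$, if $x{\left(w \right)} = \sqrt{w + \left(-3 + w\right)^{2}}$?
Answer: $45$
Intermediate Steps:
$\left(x{\left(-4 \right)} - 0\right)^{2} = \left(\sqrt{-4 + \left(-3 - 4\right)^{2}} - 0\right)^{2} = \left(\sqrt{-4 + \left(-7\right)^{2}} + 0\right)^{2} = \left(\sqrt{-4 + 49} + 0\right)^{2} = \left(\sqrt{45} + 0\right)^{2} = \left(3 \sqrt{5} + 0\right)^{2} = \left(3 \sqrt{5}\right)^{2} = 45$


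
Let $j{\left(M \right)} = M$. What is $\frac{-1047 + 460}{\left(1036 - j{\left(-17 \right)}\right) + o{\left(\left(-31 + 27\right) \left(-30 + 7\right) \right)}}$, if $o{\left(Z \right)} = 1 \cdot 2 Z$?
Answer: $- \frac{587}{1237} \approx -0.47453$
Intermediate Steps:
$o{\left(Z \right)} = 2 Z$
$\frac{-1047 + 460}{\left(1036 - j{\left(-17 \right)}\right) + o{\left(\left(-31 + 27\right) \left(-30 + 7\right) \right)}} = \frac{-1047 + 460}{\left(1036 - -17\right) + 2 \left(-31 + 27\right) \left(-30 + 7\right)} = - \frac{587}{\left(1036 + 17\right) + 2 \left(\left(-4\right) \left(-23\right)\right)} = - \frac{587}{1053 + 2 \cdot 92} = - \frac{587}{1053 + 184} = - \frac{587}{1237}$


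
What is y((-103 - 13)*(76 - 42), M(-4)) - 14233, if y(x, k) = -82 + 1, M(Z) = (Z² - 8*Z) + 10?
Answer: -14314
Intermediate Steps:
M(Z) = 10 + Z² - 8*Z
y(x, k) = -81
y((-103 - 13)*(76 - 42), M(-4)) - 14233 = -81 - 14233 = -14314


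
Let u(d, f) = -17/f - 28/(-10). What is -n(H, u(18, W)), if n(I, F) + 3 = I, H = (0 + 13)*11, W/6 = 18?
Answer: -140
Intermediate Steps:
W = 108 (W = 6*18 = 108)
u(d, f) = 14/5 - 17/f (u(d, f) = -17/f - 28*(-⅒) = -17/f + 14/5 = 14/5 - 17/f)
H = 143 (H = 13*11 = 143)
n(I, F) = -3 + I
-n(H, u(18, W)) = -(-3 + 143) = -1*140 = -140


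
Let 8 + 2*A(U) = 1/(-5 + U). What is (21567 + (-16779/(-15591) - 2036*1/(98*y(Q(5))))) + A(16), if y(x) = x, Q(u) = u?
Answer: 603934117813/28011830 ≈ 21560.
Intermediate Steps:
A(U) = -4 + 1/(2*(-5 + U))
(21567 + (-16779/(-15591) - 2036*1/(98*y(Q(5))))) + A(16) = (21567 + (-16779/(-15591) - 2036/(5*98))) + (41 - 8*16)/(2*(-5 + 16)) = (21567 + (-16779*(-1/15591) - 2036/490)) + (½)*(41 - 128)/11 = (21567 + (5593/5197 - 2036*1/490)) + (½)*(1/11)*(-87) = (21567 + (5593/5197 - 1018/245)) - 87/22 = (21567 - 3920261/1273265) - 87/22 = 27456585994/1273265 - 87/22 = 603934117813/28011830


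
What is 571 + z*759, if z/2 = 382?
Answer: 580447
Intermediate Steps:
z = 764 (z = 2*382 = 764)
571 + z*759 = 571 + 764*759 = 571 + 579876 = 580447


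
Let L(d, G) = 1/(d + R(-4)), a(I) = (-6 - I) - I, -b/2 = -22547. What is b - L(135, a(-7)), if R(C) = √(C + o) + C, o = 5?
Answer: 5952407/132 ≈ 45094.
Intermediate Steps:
b = 45094 (b = -2*(-22547) = 45094)
R(C) = C + √(5 + C) (R(C) = √(C + 5) + C = √(5 + C) + C = C + √(5 + C))
a(I) = -6 - 2*I
L(d, G) = 1/(-3 + d) (L(d, G) = 1/(d + (-4 + √(5 - 4))) = 1/(d + (-4 + √1)) = 1/(d + (-4 + 1)) = 1/(d - 3) = 1/(-3 + d))
b - L(135, a(-7)) = 45094 - 1/(-3 + 135) = 45094 - 1/132 = 5952407/132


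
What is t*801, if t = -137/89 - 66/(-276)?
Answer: -47907/46 ≈ -1041.5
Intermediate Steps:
t = -5323/4094 (t = -137*1/89 - 66*(-1/276) = -137/89 + 11/46 = -5323/4094 ≈ -1.3002)
t*801 = -5323/4094*801 = -47907/46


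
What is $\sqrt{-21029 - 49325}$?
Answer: $i \sqrt{70354} \approx 265.24 i$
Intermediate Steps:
$\sqrt{-21029 - 49325} = \sqrt{-70354} = i \sqrt{70354}$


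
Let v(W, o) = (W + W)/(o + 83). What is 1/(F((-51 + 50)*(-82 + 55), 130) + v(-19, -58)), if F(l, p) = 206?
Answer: 25/5112 ≈ 0.0048905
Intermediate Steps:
v(W, o) = 2*W/(83 + o) (v(W, o) = (2*W)/(83 + o) = 2*W/(83 + o))
1/(F((-51 + 50)*(-82 + 55), 130) + v(-19, -58)) = 1/(206 + 2*(-19)/(83 - 58)) = 1/(206 + 2*(-19)/25) = 1/(206 + 2*(-19)*(1/25)) = 1/(206 - 38/25) = 1/(5112/25) = 25/5112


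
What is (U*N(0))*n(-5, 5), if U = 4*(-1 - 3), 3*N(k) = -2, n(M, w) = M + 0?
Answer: -160/3 ≈ -53.333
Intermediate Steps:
n(M, w) = M
N(k) = -⅔ (N(k) = (⅓)*(-2) = -⅔)
U = -16 (U = 4*(-4) = -16)
(U*N(0))*n(-5, 5) = -16*(-⅔)*(-5) = (32/3)*(-5) = -160/3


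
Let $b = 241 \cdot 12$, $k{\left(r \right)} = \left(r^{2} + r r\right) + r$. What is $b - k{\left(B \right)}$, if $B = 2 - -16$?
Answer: $2226$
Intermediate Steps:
$B = 18$ ($B = 2 + 16 = 18$)
$k{\left(r \right)} = r + 2 r^{2}$ ($k{\left(r \right)} = \left(r^{2} + r^{2}\right) + r = 2 r^{2} + r = r + 2 r^{2}$)
$b = 2892$
$b - k{\left(B \right)} = 2892 - 18 \left(1 + 2 \cdot 18\right) = 2892 - 18 \left(1 + 36\right) = 2892 - 18 \cdot 37 = 2892 - 666 = 2226$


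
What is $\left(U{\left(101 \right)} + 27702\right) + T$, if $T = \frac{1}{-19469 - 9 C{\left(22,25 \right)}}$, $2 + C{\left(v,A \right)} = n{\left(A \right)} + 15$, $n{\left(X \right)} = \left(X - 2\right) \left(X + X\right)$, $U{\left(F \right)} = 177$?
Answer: $\frac{834585743}{29936} \approx 27879.0$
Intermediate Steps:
$n{\left(X \right)} = 2 X \left(-2 + X\right)$ ($n{\left(X \right)} = \left(-2 + X\right) 2 X = 2 X \left(-2 + X\right)$)
$C{\left(v,A \right)} = 13 + 2 A \left(-2 + A\right)$ ($C{\left(v,A \right)} = -2 + \left(2 A \left(-2 + A\right) + 15\right) = -2 + \left(15 + 2 A \left(-2 + A\right)\right) = 13 + 2 A \left(-2 + A\right)$)
$T = - \frac{1}{29936}$ ($T = \frac{1}{-19469 - 9 \left(13 + 2 \cdot 25 \left(-2 + 25\right)\right)} = \frac{1}{-19469 - 9 \left(13 + 2 \cdot 25 \cdot 23\right)} = \frac{1}{-19469 - 9 \left(13 + 1150\right)} = \frac{1}{-19469 - 10467} = \frac{1}{-29936} = - \frac{1}{29936} \approx -3.3405 \cdot 10^{-5}$)
$\left(U{\left(101 \right)} + 27702\right) + T = \left(177 + 27702\right) - \frac{1}{29936} = 27879 - \frac{1}{29936} = \frac{834585743}{29936}$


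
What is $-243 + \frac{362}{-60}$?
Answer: $- \frac{7471}{30} \approx -249.03$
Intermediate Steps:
$-243 + \frac{362}{-60} = -243 + 362 \left(- \frac{1}{60}\right) = -243 - \frac{181}{30} = - \frac{7471}{30}$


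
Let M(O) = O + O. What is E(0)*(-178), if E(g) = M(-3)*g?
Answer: 0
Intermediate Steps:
M(O) = 2*O
E(g) = -6*g (E(g) = (2*(-3))*g = -6*g)
E(0)*(-178) = -6*0*(-178) = 0*(-178) = 0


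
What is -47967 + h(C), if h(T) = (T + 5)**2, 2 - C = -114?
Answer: -33326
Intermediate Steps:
C = 116 (C = 2 - 1*(-114) = 2 + 114 = 116)
h(T) = (5 + T)**2
-47967 + h(C) = -47967 + (5 + 116)**2 = -47967 + 121**2 = -47967 + 14641 = -33326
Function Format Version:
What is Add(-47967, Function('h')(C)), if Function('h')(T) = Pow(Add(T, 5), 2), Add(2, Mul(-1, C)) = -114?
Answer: -33326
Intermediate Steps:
C = 116 (C = Add(2, Mul(-1, -114)) = Add(2, 114) = 116)
Function('h')(T) = Pow(Add(5, T), 2)
Add(-47967, Function('h')(C)) = Add(-47967, Pow(Add(5, 116), 2)) = Add(-47967, Pow(121, 2)) = Add(-47967, 14641) = -33326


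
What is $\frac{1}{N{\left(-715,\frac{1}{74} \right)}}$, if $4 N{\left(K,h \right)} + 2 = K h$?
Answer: $- \frac{296}{863} \approx -0.34299$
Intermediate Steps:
$N{\left(K,h \right)} = - \frac{1}{2} + \frac{K h}{4}$
$\frac{1}{N{\left(-715,\frac{1}{74} \right)}} = \frac{1}{- \frac{1}{2} + \frac{1}{4} \left(-715\right) \frac{1}{74}} = \frac{1}{- \frac{1}{2} - \frac{715}{296}} = \frac{1}{- \frac{863}{296}} = - \frac{296}{863}$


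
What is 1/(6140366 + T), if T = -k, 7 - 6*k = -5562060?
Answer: 6/31280129 ≈ 1.9182e-7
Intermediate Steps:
k = 5562067/6 (k = 7/6 - ⅙*(-5562060) = 7/6 + 927010 = 5562067/6 ≈ 9.2701e+5)
T = -5562067/6 (T = -1*5562067/6 = -5562067/6 ≈ -9.2701e+5)
1/(6140366 + T) = 1/(6140366 - 5562067/6) = 1/(31280129/6) = 6/31280129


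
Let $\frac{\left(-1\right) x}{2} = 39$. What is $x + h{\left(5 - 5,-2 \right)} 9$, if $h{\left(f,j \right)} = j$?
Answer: $-96$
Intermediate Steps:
$x = -78$ ($x = \left(-2\right) 39 = -78$)
$x + h{\left(5 - 5,-2 \right)} 9 = -78 - 18 = -96$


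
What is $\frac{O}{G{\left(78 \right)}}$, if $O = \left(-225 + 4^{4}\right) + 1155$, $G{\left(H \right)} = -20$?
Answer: $- \frac{593}{10} \approx -59.3$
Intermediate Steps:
$O = 1186$ ($O = \left(-225 + 256\right) + 1155 = 31 + 1155 = 1186$)
$\frac{O}{G{\left(78 \right)}} = \frac{1186}{-20} = 1186 \left(- \frac{1}{20}\right) = - \frac{593}{10}$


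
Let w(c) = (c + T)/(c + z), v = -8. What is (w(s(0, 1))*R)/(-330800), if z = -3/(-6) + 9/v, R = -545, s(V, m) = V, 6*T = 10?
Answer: -109/24810 ≈ -0.0043934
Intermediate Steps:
T = 5/3 (T = (⅙)*10 = 5/3 ≈ 1.6667)
z = -5/8 (z = -3/(-6) + 9/(-8) = -3*(-⅙) + 9*(-⅛) = ½ - 9/8 = -5/8 ≈ -0.62500)
w(c) = (5/3 + c)/(-5/8 + c) (w(c) = (c + 5/3)/(c - 5/8) = (5/3 + c)/(-5/8 + c))
(w(s(0, 1))*R)/(-330800) = ((8*(5 + 3*0)/(3*(-5 + 8*0)))*(-545))/(-330800) = ((8*(5 + 0)/(3*(-5 + 0)))*(-545))*(-1/330800) = (((8/3)*5/(-5))*(-545))*(-1/330800) = (((8/3)*(-⅕)*5)*(-545))*(-1/330800) = -8/3*(-545)*(-1/330800) = (4360/3)*(-1/330800) = -109/24810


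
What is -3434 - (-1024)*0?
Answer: -3434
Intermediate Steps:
-3434 - (-1024)*0 = -3434 - 1*0 = -3434 + 0 = -3434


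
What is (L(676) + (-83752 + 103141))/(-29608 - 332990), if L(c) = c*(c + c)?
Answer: -933341/362598 ≈ -2.5740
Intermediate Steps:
L(c) = 2*c**2 (L(c) = c*(2*c) = 2*c**2)
(L(676) + (-83752 + 103141))/(-29608 - 332990) = (2*676**2 + (-83752 + 103141))/(-29608 - 332990) = (2*456976 + 19389)/(-362598) = (913952 + 19389)*(-1/362598) = 933341*(-1/362598) = -933341/362598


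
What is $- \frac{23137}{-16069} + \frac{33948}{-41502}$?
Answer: $\frac{69120227}{111149273} \approx 0.62187$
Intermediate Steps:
$- \frac{23137}{-16069} + \frac{33948}{-41502} = \left(-23137\right) \left(- \frac{1}{16069}\right) + 33948 \left(- \frac{1}{41502}\right) = \frac{23137}{16069} - \frac{5658}{6917} = \frac{69120227}{111149273}$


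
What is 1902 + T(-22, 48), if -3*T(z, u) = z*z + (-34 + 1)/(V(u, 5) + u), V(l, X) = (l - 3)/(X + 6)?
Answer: 997523/573 ≈ 1740.9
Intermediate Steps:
V(l, X) = (-3 + l)/(6 + X)
T(z, u) = 11/(-3/11 + 12*u/11) - z²/3 (T(z, u) = -(z*z + (-34 + 1)/((-3 + u)/(6 + 5) + u))/3 = -(z² - 33/((-3 + u)/11 + u))/3 = -(z² - 33/((-3/11 + u/11) + u))/3 = -(z² - 33/(-3/11 + 12*u/11))/3 = 11/(-3/11 + 12*u/11) - z²/3)
1902 + T(-22, 48) = 1902 + (121 + (-22)² - 4*48*(-22)²)/(3*(-1 + 4*48)) = 1902 + (121 + 484 - 4*48*484)/(3*(-1 + 192)) = 1902 + (⅓)*(121 + 484 - 92928)/191 = 1902 + (⅓)*(1/191)*(-92323) = 1902 - 92323/573 = 997523/573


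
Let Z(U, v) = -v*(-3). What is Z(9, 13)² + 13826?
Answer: 15347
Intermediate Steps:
Z(U, v) = 3*v (Z(U, v) = -(-3)*v = 3*v)
Z(9, 13)² + 13826 = (3*13)² + 13826 = 39² + 13826 = 1521 + 13826 = 15347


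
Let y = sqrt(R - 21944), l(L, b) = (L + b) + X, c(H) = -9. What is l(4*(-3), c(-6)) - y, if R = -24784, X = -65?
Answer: -86 - 6*I*sqrt(1298) ≈ -86.0 - 216.17*I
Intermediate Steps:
l(L, b) = -65 + L + b (l(L, b) = (L + b) - 65 = -65 + L + b)
y = 6*I*sqrt(1298) (y = sqrt(-24784 - 21944) = sqrt(-46728) = 6*I*sqrt(1298) ≈ 216.17*I)
l(4*(-3), c(-6)) - y = (-65 + 4*(-3) - 9) - 6*I*sqrt(1298) = (-65 - 12 - 9) - 6*I*sqrt(1298) = -86 - 6*I*sqrt(1298)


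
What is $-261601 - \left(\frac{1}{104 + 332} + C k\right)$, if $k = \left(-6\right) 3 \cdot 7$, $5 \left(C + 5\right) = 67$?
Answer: $- \frac{567982873}{2180} \approx -2.6054 \cdot 10^{5}$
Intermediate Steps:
$C = \frac{42}{5}$ ($C = -5 + \frac{1}{5} \cdot 67 = -5 + \frac{67}{5} = \frac{42}{5} \approx 8.4$)
$k = -126$ ($k = \left(-18\right) 7 = -126$)
$-261601 - \left(\frac{1}{104 + 332} + C k\right) = -261601 - \left(\frac{1}{104 + 332} + \frac{42}{5} \left(-126\right)\right) = -261601 - \left(\frac{1}{436} - \frac{5292}{5}\right) = -261601 - - \frac{2307307}{2180} = -261601 + \frac{2307307}{2180} = - \frac{567982873}{2180}$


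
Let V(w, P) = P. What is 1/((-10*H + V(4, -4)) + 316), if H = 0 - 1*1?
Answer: 1/322 ≈ 0.0031056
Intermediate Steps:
H = -1 (H = 0 - 1 = -1)
1/((-10*H + V(4, -4)) + 316) = 1/((-10*(-1) - 4) + 316) = 1/((10 - 4) + 316) = 1/(6 + 316) = 1/322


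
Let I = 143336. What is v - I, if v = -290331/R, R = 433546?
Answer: -62143039787/433546 ≈ -1.4334e+5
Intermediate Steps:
v = -290331/433546 ≈ -0.66967
v - I = -290331/433546 - 1*143336 = -290331/433546 - 143336 = -62143039787/433546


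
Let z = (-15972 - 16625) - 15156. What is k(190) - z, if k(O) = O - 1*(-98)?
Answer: 48041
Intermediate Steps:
k(O) = 98 + O (k(O) = O + 98 = 98 + O)
z = -47753 (z = -32597 - 15156 = -47753)
k(190) - z = (98 + 190) - 1*(-47753) = 288 + 47753 = 48041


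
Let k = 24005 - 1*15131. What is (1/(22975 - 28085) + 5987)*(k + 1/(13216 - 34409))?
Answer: 5753630981774489/108296230 ≈ 5.3129e+7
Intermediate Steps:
k = 8874 (k = 24005 - 15131 = 8874)
(1/(22975 - 28085) + 5987)*(k + 1/(13216 - 34409)) = (1/(22975 - 28085) + 5987)*(8874 + 1/(13216 - 34409)) = (1/(-5110) + 5987)*(8874 + 1/(-21193)) = (-1/5110 + 5987)*(8874 - 1/21193) = (30593569/5110)*(188066681/21193) = 5753630981774489/108296230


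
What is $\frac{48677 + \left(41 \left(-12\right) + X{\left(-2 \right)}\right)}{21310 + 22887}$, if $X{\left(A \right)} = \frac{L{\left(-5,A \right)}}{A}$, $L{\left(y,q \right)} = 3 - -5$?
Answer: $\frac{48181}{44197} \approx 1.0901$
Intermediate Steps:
$L{\left(y,q \right)} = 8$ ($L{\left(y,q \right)} = 3 + 5 = 8$)
$X{\left(A \right)} = \frac{8}{A}$
$\frac{48677 + \left(41 \left(-12\right) + X{\left(-2 \right)}\right)}{21310 + 22887} = \frac{48677 + \left(41 \left(-12\right) + \frac{8}{-2}\right)}{21310 + 22887} = \frac{48677 + \left(-492 + 8 \left(- \frac{1}{2}\right)\right)}{44197} = \left(48677 - 496\right) \frac{1}{44197} = 48181 \cdot \frac{1}{44197} = \frac{48181}{44197}$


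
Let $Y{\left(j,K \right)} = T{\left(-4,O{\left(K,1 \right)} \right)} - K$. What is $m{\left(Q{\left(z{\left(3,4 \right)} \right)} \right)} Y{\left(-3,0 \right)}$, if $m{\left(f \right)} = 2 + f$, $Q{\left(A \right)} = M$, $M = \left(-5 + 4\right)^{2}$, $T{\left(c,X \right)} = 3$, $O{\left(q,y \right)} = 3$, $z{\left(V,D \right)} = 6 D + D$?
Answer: $9$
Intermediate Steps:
$z{\left(V,D \right)} = 7 D$
$M = 1$ ($M = \left(-1\right)^{2} = 1$)
$Q{\left(A \right)} = 1$
$Y{\left(j,K \right)} = 3 - K$
$m{\left(Q{\left(z{\left(3,4 \right)} \right)} \right)} Y{\left(-3,0 \right)} = \left(2 + 1\right) \left(3 - 0\right) = 3 \left(3 + 0\right) = 3 \cdot 3 = 9$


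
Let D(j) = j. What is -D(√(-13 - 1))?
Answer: -I*√14 ≈ -3.7417*I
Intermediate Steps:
-D(√(-13 - 1)) = -√(-13 - 1) = -√(-14) = -I*√14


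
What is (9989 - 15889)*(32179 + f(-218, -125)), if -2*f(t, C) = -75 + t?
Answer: -190720450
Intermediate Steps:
f(t, C) = 75/2 - t/2 (f(t, C) = -(-75 + t)/2 = 75/2 - t/2)
(9989 - 15889)*(32179 + f(-218, -125)) = (9989 - 15889)*(32179 + (75/2 - ½*(-218))) = -5900*(32179 + (75/2 + 109)) = -5900*(32179 + 293/2) = -5900*64651/2 = -190720450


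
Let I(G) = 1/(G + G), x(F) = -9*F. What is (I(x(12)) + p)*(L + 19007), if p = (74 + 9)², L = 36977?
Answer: 10413184954/27 ≈ 3.8567e+8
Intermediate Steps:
I(G) = 1/(2*G)
p = 6889 (p = 83² = 6889)
(I(x(12)) + p)*(L + 19007) = (1/(2*((-9*12))) + 6889)*(36977 + 19007) = ((½)/(-108) + 6889)*55984 = ((½)*(-1/108) + 6889)*55984 = (-1/216 + 6889)*55984 = (1488023/216)*55984 = 10413184954/27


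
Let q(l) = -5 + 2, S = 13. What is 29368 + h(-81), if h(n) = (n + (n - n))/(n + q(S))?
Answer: 822331/28 ≈ 29369.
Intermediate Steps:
q(l) = -3
h(n) = n/(-3 + n) (h(n) = (n + (n - n))/(n - 3) = (n + 0)/(-3 + n) = n/(-3 + n))
29368 + h(-81) = 29368 - 81/(-3 - 81) = 29368 - 81/(-84) = 29368 - 81*(-1/84) = 29368 + 27/28 = 822331/28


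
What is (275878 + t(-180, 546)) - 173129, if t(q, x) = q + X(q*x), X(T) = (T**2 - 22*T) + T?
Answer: 9661124849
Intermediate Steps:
X(T) = T**2 - 21*T
t(q, x) = q + q*x*(-21 + q*x) (t(q, x) = q + (q*x)*(-21 + q*x) = q + q*x*(-21 + q*x))
(275878 + t(-180, 546)) - 173129 = (275878 - 180*(1 + 546*(-21 - 180*546))) - 173129 = (275878 - 180*(1 + 546*(-21 - 98280))) - 173129 = (275878 - 180*(1 + 546*(-98301))) - 173129 = (275878 - 180*(1 - 53672346)) - 173129 = (275878 - 180*(-53672345)) - 173129 = (275878 + 9661022100) - 173129 = 9661297978 - 173129 = 9661124849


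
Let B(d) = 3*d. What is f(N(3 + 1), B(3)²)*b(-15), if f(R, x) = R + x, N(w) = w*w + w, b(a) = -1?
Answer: -101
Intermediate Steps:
N(w) = w + w² (N(w) = w² + w = w + w²)
f(N(3 + 1), B(3)²)*b(-15) = ((3 + 1)*(1 + (3 + 1)) + (3*3)²)*(-1) = (4*(1 + 4) + 9²)*(-1) = (4*5 + 81)*(-1) = (20 + 81)*(-1) = 101*(-1) = -101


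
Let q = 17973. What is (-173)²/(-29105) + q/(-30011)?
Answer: -1421303384/873470155 ≈ -1.6272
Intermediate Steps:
(-173)²/(-29105) + q/(-30011) = (-173)²/(-29105) + 17973/(-30011) = 29929*(-1/29105) + 17973*(-1/30011) = -29929/29105 - 17973/30011 = -1421303384/873470155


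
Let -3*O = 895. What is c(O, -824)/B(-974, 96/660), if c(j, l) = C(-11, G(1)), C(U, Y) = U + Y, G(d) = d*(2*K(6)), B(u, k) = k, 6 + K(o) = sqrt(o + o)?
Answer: -1265/8 + 55*sqrt(3)/2 ≈ -110.49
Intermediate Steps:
K(o) = -6 + sqrt(2)*sqrt(o) (K(o) = -6 + sqrt(o + o) = -6 + sqrt(2*o) = -6 + sqrt(2)*sqrt(o))
O = -895/3 (O = -1/3*895 = -895/3 ≈ -298.33)
G(d) = d*(-12 + 4*sqrt(3)) (G(d) = d*(2*(-6 + sqrt(2)*sqrt(6))) = d*(2*(-6 + 2*sqrt(3))) = d*(-12 + 4*sqrt(3)))
c(j, l) = -23 + 4*sqrt(3) (c(j, l) = -11 + 4*1*(-3 + sqrt(3)) = -11 + (-12 + 4*sqrt(3)) = -23 + 4*sqrt(3))
c(O, -824)/B(-974, 96/660) = (-23 + 4*sqrt(3))/((96/660)) = (-23 + 4*sqrt(3))/((96*(1/660))) = (-23 + 4*sqrt(3))/(8/55) = (-23 + 4*sqrt(3))*(55/8) = -1265/8 + 55*sqrt(3)/2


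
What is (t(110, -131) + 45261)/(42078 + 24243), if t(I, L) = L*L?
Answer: 62422/66321 ≈ 0.94121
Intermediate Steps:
t(I, L) = L²
(t(110, -131) + 45261)/(42078 + 24243) = ((-131)² + 45261)/(42078 + 24243) = (17161 + 45261)/66321 = 62422*(1/66321) = 62422/66321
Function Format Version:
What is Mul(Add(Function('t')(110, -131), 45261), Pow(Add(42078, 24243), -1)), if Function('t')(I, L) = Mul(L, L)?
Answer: Rational(62422, 66321) ≈ 0.94121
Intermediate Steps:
Function('t')(I, L) = Pow(L, 2)
Mul(Add(Function('t')(110, -131), 45261), Pow(Add(42078, 24243), -1)) = Mul(Add(Pow(-131, 2), 45261), Pow(Add(42078, 24243), -1)) = Mul(Add(17161, 45261), Pow(66321, -1)) = Mul(62422, Rational(1, 66321)) = Rational(62422, 66321)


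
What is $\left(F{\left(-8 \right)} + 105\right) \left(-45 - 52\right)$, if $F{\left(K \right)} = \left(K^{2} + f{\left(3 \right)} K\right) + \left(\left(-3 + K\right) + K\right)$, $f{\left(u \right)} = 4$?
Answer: $-11446$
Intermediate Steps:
$F{\left(K \right)} = -3 + K^{2} + 6 K$ ($F{\left(K \right)} = \left(K^{2} + 4 K\right) + \left(\left(-3 + K\right) + K\right) = \left(K^{2} + 4 K\right) + \left(-3 + 2 K\right) = -3 + K^{2} + 6 K$)
$\left(F{\left(-8 \right)} + 105\right) \left(-45 - 52\right) = \left(\left(-3 + \left(-8\right)^{2} + 6 \left(-8\right)\right) + 105\right) \left(-45 - 52\right) = \left(\left(-3 + 64 - 48\right) + 105\right) \left(-97\right) = \left(13 + 105\right) \left(-97\right) = 118 \left(-97\right) = -11446$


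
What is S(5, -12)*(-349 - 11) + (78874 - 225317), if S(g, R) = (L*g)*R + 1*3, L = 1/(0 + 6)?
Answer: -143923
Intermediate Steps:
L = 1/6 ≈ 0.16667
S(g, R) = 3 + R*g/6 (S(g, R) = (g/6)*R + 1*3 = R*g/6 + 3 = 3 + R*g/6)
S(5, -12)*(-349 - 11) + (78874 - 225317) = (3 + (1/6)*(-12)*5)*(-349 - 11) + (78874 - 225317) = (3 - 10)*(-360) - 146443 = -7*(-360) - 146443 = 2520 - 146443 = -143923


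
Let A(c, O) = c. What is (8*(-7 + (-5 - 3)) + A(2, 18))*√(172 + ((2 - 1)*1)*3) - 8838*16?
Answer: -141408 - 590*√7 ≈ -1.4297e+5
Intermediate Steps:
(8*(-7 + (-5 - 3)) + A(2, 18))*√(172 + ((2 - 1)*1)*3) - 8838*16 = (8*(-7 + (-5 - 3)) + 2)*√(172 + ((2 - 1)*1)*3) - 8838*16 = (8*(-7 - 8) + 2)*√(172 + (1*1)*3) - 1*141408 = (8*(-15) + 2)*√(172 + 1*3) - 141408 = (-120 + 2)*√(172 + 3) - 141408 = -590*√7 - 141408 = -141408 - 590*√7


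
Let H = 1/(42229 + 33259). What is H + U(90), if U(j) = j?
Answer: 6793921/75488 ≈ 90.000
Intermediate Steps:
H = 1/75488 ≈ 1.3247e-5
H + U(90) = 1/75488 + 90 = 6793921/75488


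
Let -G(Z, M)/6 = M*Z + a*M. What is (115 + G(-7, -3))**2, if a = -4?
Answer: 6889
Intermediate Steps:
G(Z, M) = 24*M - 6*M*Z (G(Z, M) = -6*(M*Z - 4*M) = -6*(-4*M + M*Z) = 24*M - 6*M*Z)
(115 + G(-7, -3))**2 = (115 + 6*(-3)*(4 - 1*(-7)))**2 = (115 + 6*(-3)*(4 + 7))**2 = (115 + 6*(-3)*11)**2 = (115 - 198)**2 = (-83)**2 = 6889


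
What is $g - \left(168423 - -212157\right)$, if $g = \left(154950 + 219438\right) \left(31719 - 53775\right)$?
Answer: $-8257882308$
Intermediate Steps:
$g = -8257501728$ ($g = 374388 \left(-22056\right) = -8257501728$)
$g - \left(168423 - -212157\right) = -8257501728 - \left(168423 - -212157\right) = -8257501728 - \left(168423 + 212157\right) = -8257501728 - 380580 = -8257882308$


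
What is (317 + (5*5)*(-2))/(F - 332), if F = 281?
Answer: -89/17 ≈ -5.2353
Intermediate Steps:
(317 + (5*5)*(-2))/(F - 332) = (317 + (5*5)*(-2))/(281 - 332) = (317 + 25*(-2))/(-51) = (317 - 50)*(-1/51) = 267*(-1/51) = -89/17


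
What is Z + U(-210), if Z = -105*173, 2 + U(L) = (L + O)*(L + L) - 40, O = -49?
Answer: 90573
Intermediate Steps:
U(L) = -42 + 2*L*(-49 + L) (U(L) = -2 + ((L - 49)*(L + L) - 40) = -2 + ((-49 + L)*(2*L) - 40) = -2 + (2*L*(-49 + L) - 40) = -2 + (-40 + 2*L*(-49 + L)) = -42 + 2*L*(-49 + L))
Z = -18165
Z + U(-210) = -18165 + (-42 - 98*(-210) + 2*(-210)²) = -18165 + (-42 + 20580 + 2*44100) = -18165 + (-42 + 20580 + 88200) = -18165 + 108738 = 90573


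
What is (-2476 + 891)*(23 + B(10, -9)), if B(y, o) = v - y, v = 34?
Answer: -74495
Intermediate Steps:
B(y, o) = 34 - y
(-2476 + 891)*(23 + B(10, -9)) = (-2476 + 891)*(23 + (34 - 1*10)) = -1585*(23 + (34 - 10)) = -1585*(23 + 24) = -1585*47 = -74495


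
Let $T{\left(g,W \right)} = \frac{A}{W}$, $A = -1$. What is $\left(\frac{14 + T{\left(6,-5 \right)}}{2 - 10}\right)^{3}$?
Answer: $- \frac{357911}{64000} \approx -5.5924$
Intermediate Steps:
$T{\left(g,W \right)} = - \frac{1}{W}$
$\left(\frac{14 + T{\left(6,-5 \right)}}{2 - 10}\right)^{3} = \left(\frac{14 - \frac{1}{-5}}{2 - 10}\right)^{3} = \left(\frac{14 - - \frac{1}{5}}{-8}\right)^{3} = \left(\left(14 + \frac{1}{5}\right) \left(- \frac{1}{8}\right)\right)^{3} = \left(\frac{71}{5} \left(- \frac{1}{8}\right)\right)^{3} = \left(- \frac{71}{40}\right)^{3} = - \frac{357911}{64000}$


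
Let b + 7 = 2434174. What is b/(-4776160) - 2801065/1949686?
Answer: -9062097965981/4656006142880 ≈ -1.9463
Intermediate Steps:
b = 2434167 (b = -7 + 2434174 = 2434167)
b/(-4776160) - 2801065/1949686 = 2434167/(-4776160) - 2801065/1949686 = 2434167*(-1/4776160) - 2801065*1/1949686 = -2434167/4776160 - 2801065/1949686 = -9062097965981/4656006142880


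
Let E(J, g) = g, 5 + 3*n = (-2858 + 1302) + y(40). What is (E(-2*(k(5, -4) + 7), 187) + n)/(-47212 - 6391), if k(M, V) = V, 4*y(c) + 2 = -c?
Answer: 2021/321618 ≈ 0.0062838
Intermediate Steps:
y(c) = -1/2 - c/4 (y(c) = -1/2 + (-c)/4 = -1/2 - c/4)
n = -3143/6 (n = -5/3 + ((-2858 + 1302) + (-1/2 - 1/4*40))/3 = -5/3 + (-1556 + (-1/2 - 10))/3 = -5/3 + (-1556 - 21/2)/3 = -5/3 + (1/3)*(-3133/2) = -5/3 - 3133/6 = -3143/6 ≈ -523.83)
(E(-2*(k(5, -4) + 7), 187) + n)/(-47212 - 6391) = (187 - 3143/6)/(-47212 - 6391) = -2021/6/(-53603) = -2021/6*(-1/53603) = 2021/321618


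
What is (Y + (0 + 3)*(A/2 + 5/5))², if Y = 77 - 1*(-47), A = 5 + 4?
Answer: 78961/4 ≈ 19740.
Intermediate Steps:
A = 9
Y = 124 (Y = 77 + 47 = 124)
(Y + (0 + 3)*(A/2 + 5/5))² = (124 + (0 + 3)*(9/2 + 5/5))² = (124 + 3*(9*(½) + 5*(⅕)))² = (124 + 3*(9/2 + 1))² = (124 + 3*(11/2))² = (124 + 33/2)² = (281/2)² = 78961/4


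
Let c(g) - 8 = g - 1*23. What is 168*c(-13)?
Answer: -4704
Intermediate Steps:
c(g) = -15 + g (c(g) = 8 + (g - 1*23) = 8 + (g - 23) = 8 + (-23 + g) = -15 + g)
168*c(-13) = 168*(-15 - 13) = 168*(-28) = -4704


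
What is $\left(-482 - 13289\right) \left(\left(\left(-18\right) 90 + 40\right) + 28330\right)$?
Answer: $-368374250$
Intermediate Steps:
$\left(-482 - 13289\right) \left(\left(\left(-18\right) 90 + 40\right) + 28330\right) = - 13771 \left(\left(-1620 + 40\right) + 28330\right) = - 13771 \left(-1580 + 28330\right) = \left(-13771\right) 26750 = -368374250$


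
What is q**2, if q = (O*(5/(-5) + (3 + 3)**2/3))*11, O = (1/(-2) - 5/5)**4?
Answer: 96059601/256 ≈ 3.7523e+5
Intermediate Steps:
O = 81/16 (O = (1*(-1/2) - 5*1/5)**4 = (-1/2 - 1)**4 = (-3/2)**4 = 81/16 ≈ 5.0625)
q = 9801/16 (q = (81*(5/(-5) + (3 + 3)**2/3)/16)*11 = (81*(5*(-1/5) + 6**2*(1/3))/16)*11 = (81*(-1 + 36*(1/3))/16)*11 = (81*(-1 + 12)/16)*11 = ((81/16)*11)*11 = (891/16)*11 = 9801/16 ≈ 612.56)
q**2 = (9801/16)**2 = 96059601/256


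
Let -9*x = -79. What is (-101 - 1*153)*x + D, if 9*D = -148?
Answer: -2246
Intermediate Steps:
x = 79/9 (x = -⅑*(-79) = 79/9 ≈ 8.7778)
D = -148/9 (D = (⅑)*(-148) = -148/9 ≈ -16.444)
(-101 - 1*153)*x + D = (-101 - 1*153)*(79/9) - 148/9 = (-101 - 153)*(79/9) - 148/9 = -254*79/9 - 148/9 = -20066/9 - 148/9 = -2246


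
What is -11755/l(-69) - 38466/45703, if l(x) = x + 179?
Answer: -108294005/1005466 ≈ -107.71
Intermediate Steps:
l(x) = 179 + x
-11755/l(-69) - 38466/45703 = -11755/(179 - 69) - 38466/45703 = -11755/110 - 38466*1/45703 = -11755*1/110 - 38466/45703 = -2351/22 - 38466/45703 = -108294005/1005466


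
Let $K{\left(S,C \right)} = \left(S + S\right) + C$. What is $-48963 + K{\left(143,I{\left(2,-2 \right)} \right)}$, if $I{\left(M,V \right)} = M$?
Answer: $-48675$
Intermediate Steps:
$K{\left(S,C \right)} = C + 2 S$ ($K{\left(S,C \right)} = 2 S + C = C + 2 S$)
$-48963 + K{\left(143,I{\left(2,-2 \right)} \right)} = -48963 + \left(2 + 2 \cdot 143\right) = -48963 + \left(2 + 286\right) = -48963 + 288 = -48675$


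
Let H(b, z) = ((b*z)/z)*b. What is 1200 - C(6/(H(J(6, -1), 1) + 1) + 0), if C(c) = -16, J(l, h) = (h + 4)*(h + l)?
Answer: 1216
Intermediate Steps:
J(l, h) = (4 + h)*(h + l)
H(b, z) = b**2 (H(b, z) = b*b = b**2)
1200 - C(6/(H(J(6, -1), 1) + 1) + 0) = 1200 - 1*(-16) = 1200 + 16 = 1216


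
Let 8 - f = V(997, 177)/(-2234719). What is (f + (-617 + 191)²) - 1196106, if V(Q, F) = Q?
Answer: -2267395060221/2234719 ≈ -1.0146e+6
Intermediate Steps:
f = 17878749/2234719 (f = 8 - 997/(-2234719) = 8 - 997*(-1)/2234719 = 8 - 1*(-997/2234719) = 8 + 997/2234719 = 17878749/2234719 ≈ 8.0004)
(f + (-617 + 191)²) - 1196106 = (17878749/2234719 + (-617 + 191)²) - 1196106 = (17878749/2234719 + (-426)²) - 1196106 = (17878749/2234719 + 181476) - 1196106 = 405565743993/2234719 - 1196106 = -2267395060221/2234719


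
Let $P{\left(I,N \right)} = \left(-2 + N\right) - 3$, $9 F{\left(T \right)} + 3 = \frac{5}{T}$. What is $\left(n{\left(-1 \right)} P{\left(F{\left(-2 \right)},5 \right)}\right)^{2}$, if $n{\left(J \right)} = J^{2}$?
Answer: $0$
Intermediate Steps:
$F{\left(T \right)} = - \frac{1}{3} + \frac{5}{9 T}$ ($F{\left(T \right)} = - \frac{1}{3} + \frac{5 \frac{1}{T}}{9} = - \frac{1}{3} + \frac{5}{9 T}$)
$P{\left(I,N \right)} = -5 + N$
$\left(n{\left(-1 \right)} P{\left(F{\left(-2 \right)},5 \right)}\right)^{2} = \left(\left(-1\right)^{2} \left(-5 + 5\right)\right)^{2} = \left(1 \cdot 0\right)^{2} = 0^{2} = 0$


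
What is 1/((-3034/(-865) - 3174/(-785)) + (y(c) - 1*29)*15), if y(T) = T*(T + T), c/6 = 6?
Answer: 27161/1044409733 ≈ 2.6006e-5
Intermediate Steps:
c = 36 (c = 6*6 = 36)
y(T) = 2*T² (y(T) = T*(2*T) = 2*T²)
1/((-3034/(-865) - 3174/(-785)) + (y(c) - 1*29)*15) = 1/((-3034/(-865) - 3174/(-785)) + (2*36² - 1*29)*15) = 1/((-3034*(-1/865) - 3174*(-1/785)) + (2*1296 - 29)*15) = 1/((3034/865 + 3174/785) + (2592 - 29)*15) = 1/(205088/27161 + 2563*15) = 1/(205088/27161 + 38445) = 1/(1044409733/27161) = 27161/1044409733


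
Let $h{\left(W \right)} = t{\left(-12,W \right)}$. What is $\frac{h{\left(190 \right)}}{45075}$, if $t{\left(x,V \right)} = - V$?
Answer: $- \frac{38}{9015} \approx -0.0042152$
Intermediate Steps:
$h{\left(W \right)} = - W$
$\frac{h{\left(190 \right)}}{45075} = \frac{\left(-1\right) 190}{45075} = \left(-190\right) \frac{1}{45075} = - \frac{38}{9015}$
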